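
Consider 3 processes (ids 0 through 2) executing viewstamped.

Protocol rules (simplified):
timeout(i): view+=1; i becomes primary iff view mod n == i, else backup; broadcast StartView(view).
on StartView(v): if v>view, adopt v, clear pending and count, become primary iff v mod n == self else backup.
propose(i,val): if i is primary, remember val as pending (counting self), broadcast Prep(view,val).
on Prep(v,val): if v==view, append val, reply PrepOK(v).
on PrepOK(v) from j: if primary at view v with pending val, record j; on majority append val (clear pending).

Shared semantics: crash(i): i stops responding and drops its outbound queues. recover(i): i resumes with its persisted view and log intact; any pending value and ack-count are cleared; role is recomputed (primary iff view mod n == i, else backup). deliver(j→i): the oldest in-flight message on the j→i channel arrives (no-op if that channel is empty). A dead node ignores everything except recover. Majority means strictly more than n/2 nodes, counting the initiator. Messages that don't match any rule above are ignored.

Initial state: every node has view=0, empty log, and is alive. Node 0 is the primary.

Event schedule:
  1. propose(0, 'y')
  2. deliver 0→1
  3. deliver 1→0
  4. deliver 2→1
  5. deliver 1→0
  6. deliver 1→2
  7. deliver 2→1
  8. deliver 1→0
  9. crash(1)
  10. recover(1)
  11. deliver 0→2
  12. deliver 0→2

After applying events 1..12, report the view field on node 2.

0

1. propose(0,'y'):  nop
2. deliver 0→1:  <1:back v0 y>
3. deliver 1→0:  <0:prim v0 y>
4. deliver 2→1:  nop
5. deliver 1→0:  nop
6. deliver 1→2:  nop
7. deliver 2→1:  nop
8. deliver 1→0:  nop
9. crash(1):  <1:✗back v0 y>
10. recover(1):  <1:back v0 y>
11. deliver 0→2:  <2:back v0 y>
12. deliver 0→2:  nop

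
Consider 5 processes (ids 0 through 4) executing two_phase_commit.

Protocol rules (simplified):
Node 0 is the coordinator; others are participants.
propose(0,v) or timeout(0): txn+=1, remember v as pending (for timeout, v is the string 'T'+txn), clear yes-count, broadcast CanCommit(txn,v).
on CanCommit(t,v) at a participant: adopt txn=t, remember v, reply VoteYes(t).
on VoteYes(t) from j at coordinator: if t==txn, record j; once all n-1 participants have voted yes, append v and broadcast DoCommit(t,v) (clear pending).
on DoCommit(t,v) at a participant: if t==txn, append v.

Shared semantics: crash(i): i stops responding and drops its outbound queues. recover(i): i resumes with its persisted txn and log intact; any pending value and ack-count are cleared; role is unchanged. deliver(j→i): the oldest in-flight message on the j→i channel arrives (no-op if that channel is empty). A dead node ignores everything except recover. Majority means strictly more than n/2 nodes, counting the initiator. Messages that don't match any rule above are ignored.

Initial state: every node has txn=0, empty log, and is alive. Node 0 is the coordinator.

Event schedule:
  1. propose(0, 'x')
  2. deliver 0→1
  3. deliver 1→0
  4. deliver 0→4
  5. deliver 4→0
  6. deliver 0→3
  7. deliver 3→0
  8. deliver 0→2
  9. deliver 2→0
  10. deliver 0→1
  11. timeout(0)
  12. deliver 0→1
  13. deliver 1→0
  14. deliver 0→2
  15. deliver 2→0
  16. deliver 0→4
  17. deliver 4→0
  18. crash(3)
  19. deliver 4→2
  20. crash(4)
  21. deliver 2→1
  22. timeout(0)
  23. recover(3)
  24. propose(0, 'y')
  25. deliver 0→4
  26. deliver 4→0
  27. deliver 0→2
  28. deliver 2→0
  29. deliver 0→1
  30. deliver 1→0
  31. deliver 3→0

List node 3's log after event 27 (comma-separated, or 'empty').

[1] propose(0,'x') → N0(coor t1 [-])
[2] deliver 0→1 → N1(part t1 [-])
[3] deliver 1→0 → ∅
[4] deliver 0→4 → N4(part t1 [-])
[5] deliver 4→0 → ∅
[6] deliver 0→3 → N3(part t1 [-])
[7] deliver 3→0 → ∅
[8] deliver 0→2 → N2(part t1 [-])
[9] deliver 2→0 → N0(coor t1 [x])
[10] deliver 0→1 → N1(part t1 [x])
[11] timeout(0) → N0(coor t2 [x])
[12] deliver 0→1 → N1(part t2 [x])
[13] deliver 1→0 → ∅
[14] deliver 0→2 → N2(part t1 [x])
[15] deliver 2→0 → ∅
[16] deliver 0→4 → N4(part t1 [x])
[17] deliver 4→0 → ∅
[18] crash(3) → N3(✗part t1 [-])
[19] deliver 4→2 → ∅
[20] crash(4) → N4(✗part t1 [x])
[21] deliver 2→1 → ∅
[22] timeout(0) → N0(coor t3 [x])
[23] recover(3) → N3(part t1 [-])
[24] propose(0,'y') → N0(coor t4 [x])
[25] deliver 0→4 → ∅
[26] deliver 4→0 → ∅
[27] deliver 0→2 → N2(part t2 [x])

empty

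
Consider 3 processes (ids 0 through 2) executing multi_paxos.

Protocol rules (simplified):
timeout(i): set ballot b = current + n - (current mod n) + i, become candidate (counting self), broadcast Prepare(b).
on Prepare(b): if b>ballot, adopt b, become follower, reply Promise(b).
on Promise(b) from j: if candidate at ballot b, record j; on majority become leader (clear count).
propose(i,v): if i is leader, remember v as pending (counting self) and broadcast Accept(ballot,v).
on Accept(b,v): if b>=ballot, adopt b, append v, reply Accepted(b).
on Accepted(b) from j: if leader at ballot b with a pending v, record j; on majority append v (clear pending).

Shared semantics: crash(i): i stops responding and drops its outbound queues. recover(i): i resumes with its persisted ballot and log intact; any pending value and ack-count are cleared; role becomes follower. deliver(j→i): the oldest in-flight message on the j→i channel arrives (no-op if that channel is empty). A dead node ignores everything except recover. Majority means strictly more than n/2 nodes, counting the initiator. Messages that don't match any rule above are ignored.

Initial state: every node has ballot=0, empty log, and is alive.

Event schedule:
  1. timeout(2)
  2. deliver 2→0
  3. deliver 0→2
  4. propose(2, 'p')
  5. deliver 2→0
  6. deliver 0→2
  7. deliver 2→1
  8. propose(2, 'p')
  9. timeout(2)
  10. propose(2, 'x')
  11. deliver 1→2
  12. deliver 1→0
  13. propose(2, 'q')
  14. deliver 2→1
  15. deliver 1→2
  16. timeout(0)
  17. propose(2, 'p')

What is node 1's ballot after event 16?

after 1 — timeout(2): n2:cand/b5/[-]
after 2 — deliver 2→0: n0:foll/b5/[-]
after 3 — deliver 0→2: n2:lead/b5/[-]
after 4 — propose(2,'p'): ·
after 5 — deliver 2→0: n0:foll/b5/[p]
after 6 — deliver 0→2: n2:lead/b5/[p]
after 7 — deliver 2→1: n1:foll/b5/[-]
after 8 — propose(2,'p'): ·
after 9 — timeout(2): n2:cand/b8/[p]
after 10 — propose(2,'x'): ·
after 11 — deliver 1→2: ·
after 12 — deliver 1→0: ·
after 13 — propose(2,'q'): ·
after 14 — deliver 2→1: n1:foll/b5/[p]
after 15 — deliver 1→2: ·
after 16 — timeout(0): n0:cand/b6/[p]

5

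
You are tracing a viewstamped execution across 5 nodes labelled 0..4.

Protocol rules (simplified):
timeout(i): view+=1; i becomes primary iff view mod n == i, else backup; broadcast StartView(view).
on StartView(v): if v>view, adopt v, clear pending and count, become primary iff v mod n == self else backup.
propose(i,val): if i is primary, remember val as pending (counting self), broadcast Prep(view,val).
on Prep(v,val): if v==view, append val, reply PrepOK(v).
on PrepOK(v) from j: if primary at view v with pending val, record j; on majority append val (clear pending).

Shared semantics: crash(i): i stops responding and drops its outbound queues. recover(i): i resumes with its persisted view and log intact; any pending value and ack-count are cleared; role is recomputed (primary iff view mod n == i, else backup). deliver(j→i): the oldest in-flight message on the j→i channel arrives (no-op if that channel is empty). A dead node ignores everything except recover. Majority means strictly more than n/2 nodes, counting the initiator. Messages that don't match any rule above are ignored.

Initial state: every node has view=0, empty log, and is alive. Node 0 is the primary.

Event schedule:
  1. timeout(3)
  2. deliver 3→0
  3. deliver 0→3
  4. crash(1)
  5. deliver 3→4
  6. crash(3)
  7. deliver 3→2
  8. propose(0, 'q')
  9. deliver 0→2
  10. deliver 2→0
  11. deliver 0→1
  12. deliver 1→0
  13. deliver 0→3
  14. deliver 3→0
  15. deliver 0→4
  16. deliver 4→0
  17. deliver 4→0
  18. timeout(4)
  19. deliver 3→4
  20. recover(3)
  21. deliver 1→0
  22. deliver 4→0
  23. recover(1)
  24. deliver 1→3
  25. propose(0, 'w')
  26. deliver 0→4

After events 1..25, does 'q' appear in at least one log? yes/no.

step 1 timeout(3): 3={back,v=1,log=-}
step 2 deliver 3→0: 0={back,v=1,log=-}
step 3 deliver 0→3: —
step 4 crash(1): 1={✗back,v=0,log=-}
step 5 deliver 3→4: 4={back,v=1,log=-}
step 6 crash(3): 3={✗back,v=1,log=-}
step 7 deliver 3→2: —
step 8 propose(0,'q'): —
step 9 deliver 0→2: —
step 10 deliver 2→0: —
step 11 deliver 0→1: —
step 12 deliver 1→0: —
step 13 deliver 0→3: —
step 14 deliver 3→0: —
step 15 deliver 0→4: —
step 16 deliver 4→0: —
step 17 deliver 4→0: —
step 18 timeout(4): 4={back,v=2,log=-}
step 19 deliver 3→4: —
step 20 recover(3): 3={back,v=1,log=-}
step 21 deliver 1→0: —
step 22 deliver 4→0: 0={back,v=2,log=-}
step 23 recover(1): 1={back,v=0,log=-}
step 24 deliver 1→3: —
step 25 propose(0,'w'): —

no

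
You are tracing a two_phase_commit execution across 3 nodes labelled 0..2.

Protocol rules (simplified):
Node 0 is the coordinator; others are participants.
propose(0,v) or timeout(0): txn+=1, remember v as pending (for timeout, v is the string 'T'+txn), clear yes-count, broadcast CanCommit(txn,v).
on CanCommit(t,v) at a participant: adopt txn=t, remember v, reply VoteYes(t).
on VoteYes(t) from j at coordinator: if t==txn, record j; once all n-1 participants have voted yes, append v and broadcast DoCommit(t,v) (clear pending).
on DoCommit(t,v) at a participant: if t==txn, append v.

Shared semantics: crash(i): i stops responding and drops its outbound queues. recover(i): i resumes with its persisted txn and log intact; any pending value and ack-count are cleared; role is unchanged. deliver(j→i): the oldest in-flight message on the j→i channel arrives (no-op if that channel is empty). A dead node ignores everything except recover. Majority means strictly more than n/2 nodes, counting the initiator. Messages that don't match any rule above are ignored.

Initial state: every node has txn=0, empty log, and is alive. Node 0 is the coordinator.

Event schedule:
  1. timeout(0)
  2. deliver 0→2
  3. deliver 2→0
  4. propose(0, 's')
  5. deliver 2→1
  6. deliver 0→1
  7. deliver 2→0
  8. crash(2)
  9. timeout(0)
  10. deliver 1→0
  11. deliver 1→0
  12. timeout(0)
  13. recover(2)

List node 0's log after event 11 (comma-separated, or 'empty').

empty

after 1 — timeout(0): n0:coor/t1/[-]
after 2 — deliver 0→2: n2:part/t1/[-]
after 3 — deliver 2→0: ·
after 4 — propose(0,'s'): n0:coor/t2/[-]
after 5 — deliver 2→1: ·
after 6 — deliver 0→1: n1:part/t1/[-]
after 7 — deliver 2→0: ·
after 8 — crash(2): n2:✗part/t1/[-]
after 9 — timeout(0): n0:coor/t3/[-]
after 10 — deliver 1→0: ·
after 11 — deliver 1→0: ·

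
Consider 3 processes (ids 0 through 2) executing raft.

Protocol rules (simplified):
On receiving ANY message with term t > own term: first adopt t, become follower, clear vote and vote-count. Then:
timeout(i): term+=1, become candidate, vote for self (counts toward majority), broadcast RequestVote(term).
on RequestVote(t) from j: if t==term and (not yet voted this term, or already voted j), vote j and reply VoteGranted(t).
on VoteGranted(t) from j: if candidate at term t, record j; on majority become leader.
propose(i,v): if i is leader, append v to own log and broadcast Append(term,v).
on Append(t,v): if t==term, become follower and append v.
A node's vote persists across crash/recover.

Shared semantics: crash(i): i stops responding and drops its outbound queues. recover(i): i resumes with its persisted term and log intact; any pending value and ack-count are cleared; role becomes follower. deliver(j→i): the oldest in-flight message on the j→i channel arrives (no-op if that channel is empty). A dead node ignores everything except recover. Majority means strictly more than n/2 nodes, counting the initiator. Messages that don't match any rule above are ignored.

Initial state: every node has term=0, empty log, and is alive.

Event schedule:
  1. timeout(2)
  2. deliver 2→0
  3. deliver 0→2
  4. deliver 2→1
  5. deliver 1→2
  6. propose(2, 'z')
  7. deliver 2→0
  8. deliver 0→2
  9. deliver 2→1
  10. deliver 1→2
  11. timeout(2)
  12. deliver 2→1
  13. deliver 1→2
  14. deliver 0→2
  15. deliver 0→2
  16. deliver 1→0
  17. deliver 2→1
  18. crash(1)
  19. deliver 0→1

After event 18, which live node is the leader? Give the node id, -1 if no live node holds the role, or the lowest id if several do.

2

e1 timeout(2): 2[cand,t=1,-]
e2 deliver 2→0: 0[foll,t=1,-]
e3 deliver 0→2: 2[lead,t=1,-]
e4 deliver 2→1: 1[foll,t=1,-]
e5 deliver 1→2: ·
e6 propose(2,'z'): 2[lead,t=1,z]
e7 deliver 2→0: 0[foll,t=1,z]
e8 deliver 0→2: ·
e9 deliver 2→1: 1[foll,t=1,z]
e10 deliver 1→2: ·
e11 timeout(2): 2[cand,t=2,z]
e12 deliver 2→1: 1[foll,t=2,z]
e13 deliver 1→2: 2[lead,t=2,z]
e14 deliver 0→2: ·
e15 deliver 0→2: ·
e16 deliver 1→0: ·
e17 deliver 2→1: ·
e18 crash(1): 1[✗foll,t=2,z]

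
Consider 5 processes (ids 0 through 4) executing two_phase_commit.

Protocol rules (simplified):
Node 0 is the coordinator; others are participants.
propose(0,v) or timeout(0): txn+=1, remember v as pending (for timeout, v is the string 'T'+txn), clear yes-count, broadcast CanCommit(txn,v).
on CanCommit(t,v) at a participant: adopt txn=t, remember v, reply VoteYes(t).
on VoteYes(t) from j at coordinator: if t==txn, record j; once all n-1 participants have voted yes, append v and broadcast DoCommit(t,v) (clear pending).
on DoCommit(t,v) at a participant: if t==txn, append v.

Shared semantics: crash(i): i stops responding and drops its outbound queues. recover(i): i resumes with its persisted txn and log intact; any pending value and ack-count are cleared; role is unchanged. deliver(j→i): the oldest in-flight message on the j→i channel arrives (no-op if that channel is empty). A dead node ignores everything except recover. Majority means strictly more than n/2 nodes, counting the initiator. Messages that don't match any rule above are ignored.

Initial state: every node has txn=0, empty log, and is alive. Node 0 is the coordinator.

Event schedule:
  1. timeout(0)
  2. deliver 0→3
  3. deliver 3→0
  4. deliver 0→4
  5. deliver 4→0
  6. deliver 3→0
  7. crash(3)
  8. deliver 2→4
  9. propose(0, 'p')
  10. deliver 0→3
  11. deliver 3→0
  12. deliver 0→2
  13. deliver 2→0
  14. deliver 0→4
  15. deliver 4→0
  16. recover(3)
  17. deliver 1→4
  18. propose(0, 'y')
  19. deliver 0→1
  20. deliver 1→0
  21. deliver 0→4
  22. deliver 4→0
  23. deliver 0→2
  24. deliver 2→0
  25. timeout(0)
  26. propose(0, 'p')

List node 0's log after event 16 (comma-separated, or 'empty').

empty

e1 timeout(0): 0[coor,t=1,-]
e2 deliver 0→3: 3[part,t=1,-]
e3 deliver 3→0: ·
e4 deliver 0→4: 4[part,t=1,-]
e5 deliver 4→0: ·
e6 deliver 3→0: ·
e7 crash(3): 3[✗part,t=1,-]
e8 deliver 2→4: ·
e9 propose(0,'p'): 0[coor,t=2,-]
e10 deliver 0→3: ·
e11 deliver 3→0: ·
e12 deliver 0→2: 2[part,t=1,-]
e13 deliver 2→0: ·
e14 deliver 0→4: 4[part,t=2,-]
e15 deliver 4→0: ·
e16 recover(3): 3[part,t=1,-]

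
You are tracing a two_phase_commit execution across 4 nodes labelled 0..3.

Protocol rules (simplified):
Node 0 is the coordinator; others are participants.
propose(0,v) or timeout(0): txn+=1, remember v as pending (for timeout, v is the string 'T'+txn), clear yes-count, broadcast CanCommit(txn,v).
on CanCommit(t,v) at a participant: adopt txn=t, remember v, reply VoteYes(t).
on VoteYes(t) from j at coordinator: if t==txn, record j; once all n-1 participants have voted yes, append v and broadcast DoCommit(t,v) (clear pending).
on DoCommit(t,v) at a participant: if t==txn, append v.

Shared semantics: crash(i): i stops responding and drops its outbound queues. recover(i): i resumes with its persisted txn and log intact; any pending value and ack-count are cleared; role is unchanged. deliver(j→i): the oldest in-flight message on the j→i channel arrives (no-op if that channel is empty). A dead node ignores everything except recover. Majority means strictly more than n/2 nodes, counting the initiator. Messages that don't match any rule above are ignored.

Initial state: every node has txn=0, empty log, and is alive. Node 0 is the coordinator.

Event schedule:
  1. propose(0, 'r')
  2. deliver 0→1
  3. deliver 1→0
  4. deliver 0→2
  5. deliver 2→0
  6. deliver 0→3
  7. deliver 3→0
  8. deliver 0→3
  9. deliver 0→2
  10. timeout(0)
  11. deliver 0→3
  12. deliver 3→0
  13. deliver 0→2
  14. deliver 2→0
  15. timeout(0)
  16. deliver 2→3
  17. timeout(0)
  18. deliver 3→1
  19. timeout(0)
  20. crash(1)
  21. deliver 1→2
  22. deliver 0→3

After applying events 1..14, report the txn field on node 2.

1. propose(0,'r'):  <0:coor t1 ->
2. deliver 0→1:  <1:part t1 ->
3. deliver 1→0:  nop
4. deliver 0→2:  <2:part t1 ->
5. deliver 2→0:  nop
6. deliver 0→3:  <3:part t1 ->
7. deliver 3→0:  <0:coor t1 r>
8. deliver 0→3:  <3:part t1 r>
9. deliver 0→2:  <2:part t1 r>
10. timeout(0):  <0:coor t2 r>
11. deliver 0→3:  <3:part t2 r>
12. deliver 3→0:  nop
13. deliver 0→2:  <2:part t2 r>
14. deliver 2→0:  nop

2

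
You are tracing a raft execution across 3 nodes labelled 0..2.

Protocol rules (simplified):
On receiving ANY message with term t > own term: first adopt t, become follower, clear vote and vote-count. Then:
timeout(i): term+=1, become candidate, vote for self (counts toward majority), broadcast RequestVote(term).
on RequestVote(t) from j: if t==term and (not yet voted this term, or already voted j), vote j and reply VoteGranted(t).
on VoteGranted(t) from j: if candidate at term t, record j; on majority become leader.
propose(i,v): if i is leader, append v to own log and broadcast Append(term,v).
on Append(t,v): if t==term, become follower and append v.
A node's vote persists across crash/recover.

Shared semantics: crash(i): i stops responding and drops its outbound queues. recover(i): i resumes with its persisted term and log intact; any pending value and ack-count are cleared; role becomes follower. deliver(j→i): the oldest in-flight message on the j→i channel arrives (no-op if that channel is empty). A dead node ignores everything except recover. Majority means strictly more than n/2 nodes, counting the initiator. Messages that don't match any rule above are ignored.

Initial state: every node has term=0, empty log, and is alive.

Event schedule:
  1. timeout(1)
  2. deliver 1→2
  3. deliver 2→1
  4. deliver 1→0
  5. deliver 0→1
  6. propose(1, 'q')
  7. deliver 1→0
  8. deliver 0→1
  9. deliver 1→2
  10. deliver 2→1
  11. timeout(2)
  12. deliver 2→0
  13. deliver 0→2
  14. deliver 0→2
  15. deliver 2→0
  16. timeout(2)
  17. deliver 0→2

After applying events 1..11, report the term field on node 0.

1

e1 timeout(1): 1[cand,t=1,-]
e2 deliver 1→2: 2[foll,t=1,-]
e3 deliver 2→1: 1[lead,t=1,-]
e4 deliver 1→0: 0[foll,t=1,-]
e5 deliver 0→1: ·
e6 propose(1,'q'): 1[lead,t=1,q]
e7 deliver 1→0: 0[foll,t=1,q]
e8 deliver 0→1: ·
e9 deliver 1→2: 2[foll,t=1,q]
e10 deliver 2→1: ·
e11 timeout(2): 2[cand,t=2,q]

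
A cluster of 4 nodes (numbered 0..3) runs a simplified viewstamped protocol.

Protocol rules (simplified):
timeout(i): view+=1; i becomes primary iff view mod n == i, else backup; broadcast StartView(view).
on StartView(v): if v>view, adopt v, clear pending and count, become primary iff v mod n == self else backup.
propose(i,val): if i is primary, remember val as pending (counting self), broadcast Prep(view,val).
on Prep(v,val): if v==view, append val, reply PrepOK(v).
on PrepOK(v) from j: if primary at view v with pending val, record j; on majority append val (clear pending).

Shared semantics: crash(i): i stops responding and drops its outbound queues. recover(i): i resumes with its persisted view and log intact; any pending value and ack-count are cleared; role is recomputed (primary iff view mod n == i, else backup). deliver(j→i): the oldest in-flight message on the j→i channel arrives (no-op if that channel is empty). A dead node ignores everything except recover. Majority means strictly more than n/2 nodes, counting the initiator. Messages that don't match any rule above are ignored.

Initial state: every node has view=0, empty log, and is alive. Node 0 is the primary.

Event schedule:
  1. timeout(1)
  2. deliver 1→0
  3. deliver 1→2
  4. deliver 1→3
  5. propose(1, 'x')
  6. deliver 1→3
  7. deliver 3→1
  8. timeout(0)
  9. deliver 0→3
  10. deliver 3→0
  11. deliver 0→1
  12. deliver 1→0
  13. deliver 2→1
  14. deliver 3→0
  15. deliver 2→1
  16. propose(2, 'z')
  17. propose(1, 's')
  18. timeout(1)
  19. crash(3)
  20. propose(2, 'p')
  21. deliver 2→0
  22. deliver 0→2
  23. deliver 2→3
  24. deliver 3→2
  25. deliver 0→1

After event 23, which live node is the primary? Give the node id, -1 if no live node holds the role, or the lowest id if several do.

2

step 1 timeout(1): 1={prim,v=1,log=-}
step 2 deliver 1→0: 0={back,v=1,log=-}
step 3 deliver 1→2: 2={back,v=1,log=-}
step 4 deliver 1→3: 3={back,v=1,log=-}
step 5 propose(1,'x'): —
step 6 deliver 1→3: 3={back,v=1,log=x}
step 7 deliver 3→1: —
step 8 timeout(0): 0={back,v=2,log=-}
step 9 deliver 0→3: 3={back,v=2,log=x}
step 10 deliver 3→0: —
step 11 deliver 0→1: 1={back,v=2,log=-}
step 12 deliver 1→0: —
step 13 deliver 2→1: —
step 14 deliver 3→0: —
step 15 deliver 2→1: —
step 16 propose(2,'z'): —
step 17 propose(1,'s'): —
step 18 timeout(1): 1={back,v=3,log=-}
step 19 crash(3): 3={✗back,v=2,log=x}
step 20 propose(2,'p'): —
step 21 deliver 2→0: —
step 22 deliver 0→2: 2={prim,v=2,log=-}
step 23 deliver 2→3: —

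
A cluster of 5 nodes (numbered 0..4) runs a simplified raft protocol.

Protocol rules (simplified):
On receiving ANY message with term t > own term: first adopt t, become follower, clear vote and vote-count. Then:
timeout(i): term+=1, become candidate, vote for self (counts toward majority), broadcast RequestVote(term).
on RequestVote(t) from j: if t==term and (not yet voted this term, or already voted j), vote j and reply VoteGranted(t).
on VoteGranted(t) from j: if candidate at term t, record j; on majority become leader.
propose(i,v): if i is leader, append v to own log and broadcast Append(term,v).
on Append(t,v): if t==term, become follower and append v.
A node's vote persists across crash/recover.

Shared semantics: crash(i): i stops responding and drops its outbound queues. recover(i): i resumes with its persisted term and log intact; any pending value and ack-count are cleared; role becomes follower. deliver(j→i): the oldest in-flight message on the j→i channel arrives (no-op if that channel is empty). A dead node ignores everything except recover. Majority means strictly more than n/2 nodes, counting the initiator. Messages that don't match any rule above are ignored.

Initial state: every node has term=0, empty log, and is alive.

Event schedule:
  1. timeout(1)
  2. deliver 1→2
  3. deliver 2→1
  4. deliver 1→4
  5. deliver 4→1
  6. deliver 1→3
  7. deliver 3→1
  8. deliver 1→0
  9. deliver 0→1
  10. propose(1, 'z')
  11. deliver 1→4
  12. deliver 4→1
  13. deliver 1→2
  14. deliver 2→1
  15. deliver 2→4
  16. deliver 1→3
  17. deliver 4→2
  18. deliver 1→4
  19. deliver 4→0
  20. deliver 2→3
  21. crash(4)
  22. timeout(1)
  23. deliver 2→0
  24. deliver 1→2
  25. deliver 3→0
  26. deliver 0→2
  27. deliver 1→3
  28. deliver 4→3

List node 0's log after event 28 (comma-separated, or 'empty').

e1 timeout(1): 1[cand,t=1,-]
e2 deliver 1→2: 2[foll,t=1,-]
e3 deliver 2→1: ·
e4 deliver 1→4: 4[foll,t=1,-]
e5 deliver 4→1: 1[lead,t=1,-]
e6 deliver 1→3: 3[foll,t=1,-]
e7 deliver 3→1: ·
e8 deliver 1→0: 0[foll,t=1,-]
e9 deliver 0→1: ·
e10 propose(1,'z'): 1[lead,t=1,z]
e11 deliver 1→4: 4[foll,t=1,z]
e12 deliver 4→1: ·
e13 deliver 1→2: 2[foll,t=1,z]
e14 deliver 2→1: ·
e15 deliver 2→4: ·
e16 deliver 1→3: 3[foll,t=1,z]
e17 deliver 4→2: ·
e18 deliver 1→4: ·
e19 deliver 4→0: ·
e20 deliver 2→3: ·
e21 crash(4): 4[✗foll,t=1,z]
e22 timeout(1): 1[cand,t=2,z]
e23 deliver 2→0: ·
e24 deliver 1→2: 2[foll,t=2,z]
e25 deliver 3→0: ·
e26 deliver 0→2: ·
e27 deliver 1→3: 3[foll,t=2,z]
e28 deliver 4→3: ·

empty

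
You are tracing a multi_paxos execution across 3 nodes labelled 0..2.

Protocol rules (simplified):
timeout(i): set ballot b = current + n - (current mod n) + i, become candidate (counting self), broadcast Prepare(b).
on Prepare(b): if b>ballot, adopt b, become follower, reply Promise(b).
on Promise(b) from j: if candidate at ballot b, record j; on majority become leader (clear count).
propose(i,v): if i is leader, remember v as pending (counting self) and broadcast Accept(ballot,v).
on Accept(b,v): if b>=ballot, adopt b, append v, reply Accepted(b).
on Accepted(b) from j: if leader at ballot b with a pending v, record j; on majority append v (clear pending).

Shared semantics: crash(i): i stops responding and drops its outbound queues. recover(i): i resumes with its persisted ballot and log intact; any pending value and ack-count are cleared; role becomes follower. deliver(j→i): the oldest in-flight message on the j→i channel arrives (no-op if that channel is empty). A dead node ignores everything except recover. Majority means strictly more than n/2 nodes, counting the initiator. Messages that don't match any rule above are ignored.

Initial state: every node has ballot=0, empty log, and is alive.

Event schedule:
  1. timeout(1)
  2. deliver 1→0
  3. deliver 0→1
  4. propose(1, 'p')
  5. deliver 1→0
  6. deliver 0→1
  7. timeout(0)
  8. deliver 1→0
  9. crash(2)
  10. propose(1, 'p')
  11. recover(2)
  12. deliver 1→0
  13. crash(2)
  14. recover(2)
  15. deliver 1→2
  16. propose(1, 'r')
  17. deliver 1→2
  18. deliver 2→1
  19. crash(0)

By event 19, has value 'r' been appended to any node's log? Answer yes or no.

[1] timeout(1) → N1(cand b4 [-])
[2] deliver 1→0 → N0(foll b4 [-])
[3] deliver 0→1 → N1(lead b4 [-])
[4] propose(1,'p') → ∅
[5] deliver 1→0 → N0(foll b4 [p])
[6] deliver 0→1 → N1(lead b4 [p])
[7] timeout(0) → N0(cand b6 [p])
[8] deliver 1→0 → ∅
[9] crash(2) → N2(✗foll b0 [-])
[10] propose(1,'p') → ∅
[11] recover(2) → N2(foll b0 [-])
[12] deliver 1→0 → ∅
[13] crash(2) → N2(✗foll b0 [-])
[14] recover(2) → N2(foll b0 [-])
[15] deliver 1→2 → N2(foll b4 [-])
[16] propose(1,'r') → ∅
[17] deliver 1→2 → N2(foll b4 [p])
[18] deliver 2→1 → ∅
[19] crash(0) → N0(✗cand b6 [p])

no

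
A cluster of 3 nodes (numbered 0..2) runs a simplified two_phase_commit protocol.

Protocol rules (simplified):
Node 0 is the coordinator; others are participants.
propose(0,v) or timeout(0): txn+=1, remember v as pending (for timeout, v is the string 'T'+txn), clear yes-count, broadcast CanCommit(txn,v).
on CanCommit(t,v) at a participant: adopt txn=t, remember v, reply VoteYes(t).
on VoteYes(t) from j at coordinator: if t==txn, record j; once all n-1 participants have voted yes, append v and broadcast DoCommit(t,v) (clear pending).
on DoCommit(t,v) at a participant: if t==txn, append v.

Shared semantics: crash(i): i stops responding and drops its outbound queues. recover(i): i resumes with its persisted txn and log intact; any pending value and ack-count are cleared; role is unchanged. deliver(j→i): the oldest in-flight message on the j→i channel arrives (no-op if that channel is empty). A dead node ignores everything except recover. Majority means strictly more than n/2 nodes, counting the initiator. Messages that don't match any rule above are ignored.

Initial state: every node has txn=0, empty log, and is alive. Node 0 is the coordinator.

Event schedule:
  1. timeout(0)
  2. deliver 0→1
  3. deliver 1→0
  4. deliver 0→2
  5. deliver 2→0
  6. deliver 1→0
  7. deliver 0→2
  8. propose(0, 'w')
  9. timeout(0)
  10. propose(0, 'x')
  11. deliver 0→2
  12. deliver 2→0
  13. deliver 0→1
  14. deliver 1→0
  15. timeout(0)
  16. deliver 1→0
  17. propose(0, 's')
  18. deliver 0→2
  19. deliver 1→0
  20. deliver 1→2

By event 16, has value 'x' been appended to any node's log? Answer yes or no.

after 1 — timeout(0): n0:coor/t1/[-]
after 2 — deliver 0→1: n1:part/t1/[-]
after 3 — deliver 1→0: ·
after 4 — deliver 0→2: n2:part/t1/[-]
after 5 — deliver 2→0: n0:coor/t1/[T1]
after 6 — deliver 1→0: ·
after 7 — deliver 0→2: n2:part/t1/[T1]
after 8 — propose(0,'w'): n0:coor/t2/[T1]
after 9 — timeout(0): n0:coor/t3/[T1]
after 10 — propose(0,'x'): n0:coor/t4/[T1]
after 11 — deliver 0→2: n2:part/t2/[T1]
after 12 — deliver 2→0: ·
after 13 — deliver 0→1: n1:part/t1/[T1]
after 14 — deliver 1→0: ·
after 15 — timeout(0): n0:coor/t5/[T1]
after 16 — deliver 1→0: ·

no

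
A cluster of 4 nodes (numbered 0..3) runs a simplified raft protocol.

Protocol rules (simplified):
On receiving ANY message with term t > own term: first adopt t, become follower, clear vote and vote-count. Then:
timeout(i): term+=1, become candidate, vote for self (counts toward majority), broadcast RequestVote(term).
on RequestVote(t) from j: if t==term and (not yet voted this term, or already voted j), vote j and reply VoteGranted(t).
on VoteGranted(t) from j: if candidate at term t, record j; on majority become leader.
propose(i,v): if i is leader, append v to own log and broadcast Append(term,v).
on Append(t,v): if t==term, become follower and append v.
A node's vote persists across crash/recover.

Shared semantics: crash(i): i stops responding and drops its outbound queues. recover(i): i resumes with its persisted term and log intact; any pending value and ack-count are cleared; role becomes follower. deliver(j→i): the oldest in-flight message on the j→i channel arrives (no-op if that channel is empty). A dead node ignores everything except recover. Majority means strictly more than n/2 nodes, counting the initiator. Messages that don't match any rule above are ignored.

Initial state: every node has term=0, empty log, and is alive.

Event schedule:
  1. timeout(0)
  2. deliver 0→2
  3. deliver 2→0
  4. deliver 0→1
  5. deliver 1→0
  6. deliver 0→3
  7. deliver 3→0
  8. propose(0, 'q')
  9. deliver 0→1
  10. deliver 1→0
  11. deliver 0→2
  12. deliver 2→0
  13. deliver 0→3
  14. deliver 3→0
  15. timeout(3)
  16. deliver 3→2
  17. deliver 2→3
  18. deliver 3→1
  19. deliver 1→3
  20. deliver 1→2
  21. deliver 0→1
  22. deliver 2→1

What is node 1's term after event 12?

1. timeout(0):  <0:cand t1 ->
2. deliver 0→2:  <2:foll t1 ->
3. deliver 2→0:  nop
4. deliver 0→1:  <1:foll t1 ->
5. deliver 1→0:  <0:lead t1 ->
6. deliver 0→3:  <3:foll t1 ->
7. deliver 3→0:  nop
8. propose(0,'q'):  <0:lead t1 q>
9. deliver 0→1:  <1:foll t1 q>
10. deliver 1→0:  nop
11. deliver 0→2:  <2:foll t1 q>
12. deliver 2→0:  nop

1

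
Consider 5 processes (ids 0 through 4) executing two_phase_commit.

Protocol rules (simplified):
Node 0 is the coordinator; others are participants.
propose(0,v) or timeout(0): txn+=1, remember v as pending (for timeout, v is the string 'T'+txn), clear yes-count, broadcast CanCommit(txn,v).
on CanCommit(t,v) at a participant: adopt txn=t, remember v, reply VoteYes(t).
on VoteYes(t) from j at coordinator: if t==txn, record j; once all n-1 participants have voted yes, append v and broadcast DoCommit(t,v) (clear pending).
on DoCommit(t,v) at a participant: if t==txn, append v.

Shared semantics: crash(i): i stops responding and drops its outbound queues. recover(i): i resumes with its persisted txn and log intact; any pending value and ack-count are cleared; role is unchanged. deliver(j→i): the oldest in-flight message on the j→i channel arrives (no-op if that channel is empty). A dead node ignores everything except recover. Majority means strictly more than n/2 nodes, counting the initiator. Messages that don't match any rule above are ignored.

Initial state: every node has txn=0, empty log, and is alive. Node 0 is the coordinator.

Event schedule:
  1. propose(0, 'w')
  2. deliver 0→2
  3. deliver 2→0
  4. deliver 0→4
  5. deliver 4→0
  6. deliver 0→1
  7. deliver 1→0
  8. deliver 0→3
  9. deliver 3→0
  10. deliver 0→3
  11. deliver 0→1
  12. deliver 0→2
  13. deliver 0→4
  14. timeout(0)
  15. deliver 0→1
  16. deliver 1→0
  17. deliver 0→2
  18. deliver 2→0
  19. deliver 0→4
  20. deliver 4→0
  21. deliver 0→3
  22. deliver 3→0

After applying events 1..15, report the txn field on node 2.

step 1 propose(0,'w'): 0={coor,t=1,log=-}
step 2 deliver 0→2: 2={part,t=1,log=-}
step 3 deliver 2→0: —
step 4 deliver 0→4: 4={part,t=1,log=-}
step 5 deliver 4→0: —
step 6 deliver 0→1: 1={part,t=1,log=-}
step 7 deliver 1→0: —
step 8 deliver 0→3: 3={part,t=1,log=-}
step 9 deliver 3→0: 0={coor,t=1,log=w}
step 10 deliver 0→3: 3={part,t=1,log=w}
step 11 deliver 0→1: 1={part,t=1,log=w}
step 12 deliver 0→2: 2={part,t=1,log=w}
step 13 deliver 0→4: 4={part,t=1,log=w}
step 14 timeout(0): 0={coor,t=2,log=w}
step 15 deliver 0→1: 1={part,t=2,log=w}

1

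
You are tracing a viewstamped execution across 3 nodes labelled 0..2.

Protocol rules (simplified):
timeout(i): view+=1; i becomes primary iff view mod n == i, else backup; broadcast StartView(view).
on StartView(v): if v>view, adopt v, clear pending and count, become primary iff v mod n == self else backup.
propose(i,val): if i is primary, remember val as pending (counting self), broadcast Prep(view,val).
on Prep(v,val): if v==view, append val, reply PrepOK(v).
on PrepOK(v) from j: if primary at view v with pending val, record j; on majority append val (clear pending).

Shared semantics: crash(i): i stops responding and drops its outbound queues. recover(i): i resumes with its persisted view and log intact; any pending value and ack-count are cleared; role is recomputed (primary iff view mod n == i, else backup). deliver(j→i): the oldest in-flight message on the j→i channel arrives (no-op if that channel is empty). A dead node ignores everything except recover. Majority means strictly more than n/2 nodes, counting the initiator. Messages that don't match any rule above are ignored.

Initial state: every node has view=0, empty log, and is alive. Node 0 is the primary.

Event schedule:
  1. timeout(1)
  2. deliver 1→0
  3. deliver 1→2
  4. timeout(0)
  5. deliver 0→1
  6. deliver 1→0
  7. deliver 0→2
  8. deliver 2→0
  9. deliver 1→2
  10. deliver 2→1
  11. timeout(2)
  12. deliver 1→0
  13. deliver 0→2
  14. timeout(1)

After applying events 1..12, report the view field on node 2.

e1 timeout(1): 1[prim,v=1,-]
e2 deliver 1→0: 0[back,v=1,-]
e3 deliver 1→2: 2[back,v=1,-]
e4 timeout(0): 0[back,v=2,-]
e5 deliver 0→1: 1[back,v=2,-]
e6 deliver 1→0: ·
e7 deliver 0→2: 2[prim,v=2,-]
e8 deliver 2→0: ·
e9 deliver 1→2: ·
e10 deliver 2→1: ·
e11 timeout(2): 2[back,v=3,-]
e12 deliver 1→0: ·

3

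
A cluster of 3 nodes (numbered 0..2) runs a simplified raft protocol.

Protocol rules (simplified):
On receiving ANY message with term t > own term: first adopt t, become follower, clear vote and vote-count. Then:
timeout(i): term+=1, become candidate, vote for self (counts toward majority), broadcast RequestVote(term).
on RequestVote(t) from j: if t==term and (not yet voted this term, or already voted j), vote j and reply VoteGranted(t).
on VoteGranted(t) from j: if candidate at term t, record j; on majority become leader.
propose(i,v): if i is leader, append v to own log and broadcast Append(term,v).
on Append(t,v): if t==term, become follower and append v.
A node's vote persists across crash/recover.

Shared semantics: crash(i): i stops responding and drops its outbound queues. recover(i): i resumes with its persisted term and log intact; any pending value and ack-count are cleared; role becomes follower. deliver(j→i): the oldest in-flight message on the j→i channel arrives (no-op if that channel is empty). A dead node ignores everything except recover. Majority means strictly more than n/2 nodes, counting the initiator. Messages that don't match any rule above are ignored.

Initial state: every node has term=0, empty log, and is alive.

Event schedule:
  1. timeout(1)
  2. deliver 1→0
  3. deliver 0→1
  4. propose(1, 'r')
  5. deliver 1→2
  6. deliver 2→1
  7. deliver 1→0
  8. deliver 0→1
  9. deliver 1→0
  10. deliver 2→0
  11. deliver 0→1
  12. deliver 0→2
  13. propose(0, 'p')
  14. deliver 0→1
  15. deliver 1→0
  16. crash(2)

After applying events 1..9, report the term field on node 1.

1. timeout(1):  <1:cand t1 ->
2. deliver 1→0:  <0:foll t1 ->
3. deliver 0→1:  <1:lead t1 ->
4. propose(1,'r'):  <1:lead t1 r>
5. deliver 1→2:  <2:foll t1 ->
6. deliver 2→1:  nop
7. deliver 1→0:  <0:foll t1 r>
8. deliver 0→1:  nop
9. deliver 1→0:  nop

1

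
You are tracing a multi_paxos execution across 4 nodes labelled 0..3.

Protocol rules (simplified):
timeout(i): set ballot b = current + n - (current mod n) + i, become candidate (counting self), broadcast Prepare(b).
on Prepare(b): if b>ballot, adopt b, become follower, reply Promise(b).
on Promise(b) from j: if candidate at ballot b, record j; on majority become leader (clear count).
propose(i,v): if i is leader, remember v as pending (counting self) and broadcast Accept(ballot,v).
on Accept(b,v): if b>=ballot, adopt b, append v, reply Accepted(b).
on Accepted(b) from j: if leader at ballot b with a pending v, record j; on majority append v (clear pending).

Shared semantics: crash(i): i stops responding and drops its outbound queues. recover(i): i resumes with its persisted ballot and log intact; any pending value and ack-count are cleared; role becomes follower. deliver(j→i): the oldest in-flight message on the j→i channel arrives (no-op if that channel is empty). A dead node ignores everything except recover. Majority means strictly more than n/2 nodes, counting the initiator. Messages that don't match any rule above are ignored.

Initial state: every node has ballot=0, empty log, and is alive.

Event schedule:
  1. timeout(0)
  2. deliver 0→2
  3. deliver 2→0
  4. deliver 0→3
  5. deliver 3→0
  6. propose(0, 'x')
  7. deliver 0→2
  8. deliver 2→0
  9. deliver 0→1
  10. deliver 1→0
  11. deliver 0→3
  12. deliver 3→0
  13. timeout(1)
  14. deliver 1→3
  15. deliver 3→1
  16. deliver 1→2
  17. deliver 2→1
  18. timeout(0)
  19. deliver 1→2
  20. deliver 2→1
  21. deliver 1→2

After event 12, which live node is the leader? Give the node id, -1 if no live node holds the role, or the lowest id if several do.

after 1 — timeout(0): n0:cand/b4/[-]
after 2 — deliver 0→2: n2:foll/b4/[-]
after 3 — deliver 2→0: ·
after 4 — deliver 0→3: n3:foll/b4/[-]
after 5 — deliver 3→0: n0:lead/b4/[-]
after 6 — propose(0,'x'): ·
after 7 — deliver 0→2: n2:foll/b4/[x]
after 8 — deliver 2→0: ·
after 9 — deliver 0→1: n1:foll/b4/[-]
after 10 — deliver 1→0: ·
after 11 — deliver 0→3: n3:foll/b4/[x]
after 12 — deliver 3→0: n0:lead/b4/[x]

0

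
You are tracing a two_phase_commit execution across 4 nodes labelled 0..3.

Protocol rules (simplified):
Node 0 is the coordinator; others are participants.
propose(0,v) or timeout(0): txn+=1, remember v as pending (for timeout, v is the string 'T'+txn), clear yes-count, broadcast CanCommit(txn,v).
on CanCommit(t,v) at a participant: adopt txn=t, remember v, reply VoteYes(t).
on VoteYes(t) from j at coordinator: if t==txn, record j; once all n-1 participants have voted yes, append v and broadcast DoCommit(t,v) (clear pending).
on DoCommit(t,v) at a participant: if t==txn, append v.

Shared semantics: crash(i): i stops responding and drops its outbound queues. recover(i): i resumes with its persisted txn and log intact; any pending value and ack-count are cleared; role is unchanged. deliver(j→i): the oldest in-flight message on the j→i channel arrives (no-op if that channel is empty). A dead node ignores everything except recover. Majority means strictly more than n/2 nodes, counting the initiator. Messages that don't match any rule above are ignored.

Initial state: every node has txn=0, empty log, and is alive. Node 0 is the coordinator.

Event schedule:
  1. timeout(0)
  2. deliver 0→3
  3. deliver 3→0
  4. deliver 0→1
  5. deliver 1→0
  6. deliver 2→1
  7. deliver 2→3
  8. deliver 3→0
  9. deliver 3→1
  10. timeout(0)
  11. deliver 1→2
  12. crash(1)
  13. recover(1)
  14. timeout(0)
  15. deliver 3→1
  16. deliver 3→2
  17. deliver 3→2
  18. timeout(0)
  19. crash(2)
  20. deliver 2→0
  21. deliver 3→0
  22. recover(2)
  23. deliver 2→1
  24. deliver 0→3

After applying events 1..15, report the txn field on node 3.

1

[1] timeout(0) → N0(coor t1 [-])
[2] deliver 0→3 → N3(part t1 [-])
[3] deliver 3→0 → ∅
[4] deliver 0→1 → N1(part t1 [-])
[5] deliver 1→0 → ∅
[6] deliver 2→1 → ∅
[7] deliver 2→3 → ∅
[8] deliver 3→0 → ∅
[9] deliver 3→1 → ∅
[10] timeout(0) → N0(coor t2 [-])
[11] deliver 1→2 → ∅
[12] crash(1) → N1(✗part t1 [-])
[13] recover(1) → N1(part t1 [-])
[14] timeout(0) → N0(coor t3 [-])
[15] deliver 3→1 → ∅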